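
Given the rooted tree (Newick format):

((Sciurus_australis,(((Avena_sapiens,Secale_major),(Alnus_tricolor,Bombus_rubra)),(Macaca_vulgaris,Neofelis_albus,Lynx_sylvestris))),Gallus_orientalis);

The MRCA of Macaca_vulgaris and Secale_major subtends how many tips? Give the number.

The MRCA of Macaca_vulgaris and Secale_major is the node subtending (((Avena_sapiens,Secale_major),(Alnus_tricolor,Bombus_rubra)),(Macaca_vulgaris,Neofelis_albus,Lynx_sylvestris)).
That clade contains 7 terminal taxa: Alnus_tricolor, Avena_sapiens, Bombus_rubra, Lynx_sylvestris, Macaca_vulgaris, Neofelis_albus, Secale_major.

7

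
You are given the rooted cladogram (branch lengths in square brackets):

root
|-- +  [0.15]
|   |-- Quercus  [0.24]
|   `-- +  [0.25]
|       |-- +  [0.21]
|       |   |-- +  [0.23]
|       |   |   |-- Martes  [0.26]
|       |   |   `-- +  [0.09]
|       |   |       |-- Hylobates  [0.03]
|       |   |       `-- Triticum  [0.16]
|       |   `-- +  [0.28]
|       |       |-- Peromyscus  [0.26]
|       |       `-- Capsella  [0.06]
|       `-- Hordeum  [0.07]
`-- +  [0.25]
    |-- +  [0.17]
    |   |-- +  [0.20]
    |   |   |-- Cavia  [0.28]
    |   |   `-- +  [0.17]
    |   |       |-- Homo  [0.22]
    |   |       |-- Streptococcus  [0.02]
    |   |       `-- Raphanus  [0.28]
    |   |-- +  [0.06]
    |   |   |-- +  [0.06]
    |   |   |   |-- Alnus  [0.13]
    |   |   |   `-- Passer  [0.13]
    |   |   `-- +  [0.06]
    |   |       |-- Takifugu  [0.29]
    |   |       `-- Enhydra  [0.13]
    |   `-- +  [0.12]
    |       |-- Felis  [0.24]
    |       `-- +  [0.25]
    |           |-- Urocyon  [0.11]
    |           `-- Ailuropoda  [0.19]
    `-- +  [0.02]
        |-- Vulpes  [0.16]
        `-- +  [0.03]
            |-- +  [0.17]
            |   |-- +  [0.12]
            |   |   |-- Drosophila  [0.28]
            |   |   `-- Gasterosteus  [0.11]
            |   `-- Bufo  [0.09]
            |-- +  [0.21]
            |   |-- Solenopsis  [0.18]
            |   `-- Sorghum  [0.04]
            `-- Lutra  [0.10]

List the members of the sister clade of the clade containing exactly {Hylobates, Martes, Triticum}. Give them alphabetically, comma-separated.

The clade containing exactly {Hylobates, Martes, Triticum} attaches to the tree at the node subtending ((Martes,(Hylobates,Triticum)),(Peromyscus,Capsella)).
The other lineage descending from that same node — the sister group — is (Peromyscus,Capsella); its 2 tips in alphabetical order are the answer.

Capsella, Peromyscus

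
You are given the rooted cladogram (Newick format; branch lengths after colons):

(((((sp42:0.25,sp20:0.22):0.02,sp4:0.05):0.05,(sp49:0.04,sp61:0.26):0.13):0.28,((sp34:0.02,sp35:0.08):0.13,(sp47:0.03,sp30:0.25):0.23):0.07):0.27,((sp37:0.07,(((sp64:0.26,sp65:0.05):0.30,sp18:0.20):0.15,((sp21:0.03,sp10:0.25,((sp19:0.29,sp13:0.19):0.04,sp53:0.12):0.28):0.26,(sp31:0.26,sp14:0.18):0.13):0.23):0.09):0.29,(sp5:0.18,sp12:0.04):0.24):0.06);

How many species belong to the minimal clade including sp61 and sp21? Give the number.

The MRCA of sp61 and sp21 is the root, so the clade is the entire tree.
That clade contains 22 terminal taxa: sp10, sp12, sp13, sp14, sp18, sp19, sp20, sp21, sp30, sp31, sp34, sp35, sp37, sp4, sp42, sp47, sp49, sp5, sp53, sp61, sp64, sp65.

22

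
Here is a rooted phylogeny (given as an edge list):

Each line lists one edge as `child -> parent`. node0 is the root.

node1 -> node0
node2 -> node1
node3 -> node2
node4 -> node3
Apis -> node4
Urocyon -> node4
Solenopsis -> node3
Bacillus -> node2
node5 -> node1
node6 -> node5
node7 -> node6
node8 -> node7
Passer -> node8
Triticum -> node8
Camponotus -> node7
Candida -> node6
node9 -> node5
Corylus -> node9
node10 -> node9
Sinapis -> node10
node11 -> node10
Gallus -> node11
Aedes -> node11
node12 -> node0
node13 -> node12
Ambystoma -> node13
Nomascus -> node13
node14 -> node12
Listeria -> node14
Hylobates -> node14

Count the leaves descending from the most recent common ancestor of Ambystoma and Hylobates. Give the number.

The MRCA of Ambystoma and Hylobates is the node subtending ((Ambystoma,Nomascus),(Listeria,Hylobates)).
That clade contains 4 terminal taxa: Ambystoma, Hylobates, Listeria, Nomascus.

4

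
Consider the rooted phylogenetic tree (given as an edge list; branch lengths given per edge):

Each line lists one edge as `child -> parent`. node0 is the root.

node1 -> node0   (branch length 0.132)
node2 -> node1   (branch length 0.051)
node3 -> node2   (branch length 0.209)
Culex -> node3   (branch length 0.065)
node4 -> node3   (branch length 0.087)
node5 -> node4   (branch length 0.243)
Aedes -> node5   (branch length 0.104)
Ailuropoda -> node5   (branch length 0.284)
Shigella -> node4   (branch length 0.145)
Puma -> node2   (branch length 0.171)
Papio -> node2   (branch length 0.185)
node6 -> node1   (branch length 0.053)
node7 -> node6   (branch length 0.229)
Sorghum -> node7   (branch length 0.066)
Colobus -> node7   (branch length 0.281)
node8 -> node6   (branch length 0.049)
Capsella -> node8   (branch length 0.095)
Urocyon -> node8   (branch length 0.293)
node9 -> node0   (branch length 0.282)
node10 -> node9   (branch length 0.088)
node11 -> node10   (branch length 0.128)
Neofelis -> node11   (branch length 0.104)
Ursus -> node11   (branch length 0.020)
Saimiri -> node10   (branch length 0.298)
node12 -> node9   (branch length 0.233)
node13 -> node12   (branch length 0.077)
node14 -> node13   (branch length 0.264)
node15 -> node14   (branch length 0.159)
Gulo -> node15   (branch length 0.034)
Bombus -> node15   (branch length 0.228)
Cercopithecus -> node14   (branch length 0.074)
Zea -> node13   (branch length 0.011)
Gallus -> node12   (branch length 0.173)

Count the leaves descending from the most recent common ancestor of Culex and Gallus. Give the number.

The MRCA of Culex and Gallus is the root, so the clade is the entire tree.
That clade contains 18 terminal taxa: Aedes, Ailuropoda, Bombus, Capsella, Cercopithecus, Colobus, Culex, Gallus, Gulo, Neofelis, Papio, Puma, Saimiri, Shigella, Sorghum, Urocyon, Ursus, Zea.

18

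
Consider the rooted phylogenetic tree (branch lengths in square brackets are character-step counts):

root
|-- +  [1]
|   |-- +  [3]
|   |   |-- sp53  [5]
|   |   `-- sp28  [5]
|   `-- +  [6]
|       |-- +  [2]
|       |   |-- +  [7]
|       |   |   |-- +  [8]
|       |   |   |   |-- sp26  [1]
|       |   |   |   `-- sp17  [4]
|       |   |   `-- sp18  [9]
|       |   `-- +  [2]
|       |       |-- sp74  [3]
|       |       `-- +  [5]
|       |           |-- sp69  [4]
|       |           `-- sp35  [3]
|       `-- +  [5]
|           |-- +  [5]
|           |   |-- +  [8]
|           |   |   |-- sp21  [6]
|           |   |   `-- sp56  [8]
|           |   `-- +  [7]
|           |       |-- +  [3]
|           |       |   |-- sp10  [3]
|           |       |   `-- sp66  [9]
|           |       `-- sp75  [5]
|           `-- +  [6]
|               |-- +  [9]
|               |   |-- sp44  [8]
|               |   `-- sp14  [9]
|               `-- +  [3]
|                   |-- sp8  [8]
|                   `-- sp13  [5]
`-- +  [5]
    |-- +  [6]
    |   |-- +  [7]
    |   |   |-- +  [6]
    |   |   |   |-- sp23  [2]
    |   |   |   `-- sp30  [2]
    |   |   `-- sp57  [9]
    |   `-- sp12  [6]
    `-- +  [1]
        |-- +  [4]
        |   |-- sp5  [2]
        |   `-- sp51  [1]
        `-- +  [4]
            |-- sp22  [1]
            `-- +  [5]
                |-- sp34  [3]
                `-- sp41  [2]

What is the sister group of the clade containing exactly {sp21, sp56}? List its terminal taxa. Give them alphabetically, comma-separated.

The clade containing exactly {sp21, sp56} attaches to the tree at the node subtending ((sp21,sp56),((sp10,sp66),sp75)).
The other lineage descending from that same node — the sister group — is ((sp10,sp66),sp75); its 3 tips in alphabetical order are the answer.

sp10, sp66, sp75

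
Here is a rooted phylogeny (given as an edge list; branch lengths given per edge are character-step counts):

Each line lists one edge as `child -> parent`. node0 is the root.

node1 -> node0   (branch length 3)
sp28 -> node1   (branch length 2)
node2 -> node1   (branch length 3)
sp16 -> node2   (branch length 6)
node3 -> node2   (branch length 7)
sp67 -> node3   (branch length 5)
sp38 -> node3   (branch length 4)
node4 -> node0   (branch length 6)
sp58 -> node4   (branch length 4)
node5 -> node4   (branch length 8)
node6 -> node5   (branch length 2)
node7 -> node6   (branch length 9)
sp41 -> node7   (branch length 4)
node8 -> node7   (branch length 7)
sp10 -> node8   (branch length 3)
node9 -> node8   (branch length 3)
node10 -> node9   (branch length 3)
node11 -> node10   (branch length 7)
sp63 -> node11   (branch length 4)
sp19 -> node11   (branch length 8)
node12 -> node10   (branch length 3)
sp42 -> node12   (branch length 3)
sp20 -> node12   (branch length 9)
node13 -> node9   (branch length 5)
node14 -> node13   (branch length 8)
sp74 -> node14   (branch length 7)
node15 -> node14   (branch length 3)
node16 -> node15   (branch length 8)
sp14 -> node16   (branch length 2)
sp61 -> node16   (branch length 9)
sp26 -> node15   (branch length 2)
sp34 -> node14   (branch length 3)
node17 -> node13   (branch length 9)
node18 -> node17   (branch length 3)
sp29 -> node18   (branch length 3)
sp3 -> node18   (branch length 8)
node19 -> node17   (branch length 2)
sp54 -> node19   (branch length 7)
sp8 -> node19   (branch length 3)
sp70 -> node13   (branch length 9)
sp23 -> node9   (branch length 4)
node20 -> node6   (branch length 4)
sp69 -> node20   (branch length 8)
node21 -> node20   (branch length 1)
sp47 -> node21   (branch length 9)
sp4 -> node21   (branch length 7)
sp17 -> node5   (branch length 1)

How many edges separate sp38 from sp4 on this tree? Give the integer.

The MRCA of sp38 and sp4 is the root of the tree.
From sp38 up to that node: 4 branches. From sp4 up to the same node: 6 branches. Total: 4 + 6 = 10.

10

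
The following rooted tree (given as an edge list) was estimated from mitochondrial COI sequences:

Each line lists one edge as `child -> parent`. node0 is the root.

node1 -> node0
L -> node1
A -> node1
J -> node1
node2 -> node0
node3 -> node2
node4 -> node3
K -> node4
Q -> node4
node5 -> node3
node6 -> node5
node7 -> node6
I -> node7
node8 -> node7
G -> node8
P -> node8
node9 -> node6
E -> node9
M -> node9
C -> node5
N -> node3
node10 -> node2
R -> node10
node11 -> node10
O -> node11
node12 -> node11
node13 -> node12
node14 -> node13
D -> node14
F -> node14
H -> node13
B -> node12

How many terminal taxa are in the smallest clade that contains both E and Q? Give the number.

9

The MRCA of E and Q is the node subtending ((K,Q),(((I,(G,P)),(E,M)),C),N).
That clade contains 9 terminal taxa: C, E, G, I, K, M, N, P, Q.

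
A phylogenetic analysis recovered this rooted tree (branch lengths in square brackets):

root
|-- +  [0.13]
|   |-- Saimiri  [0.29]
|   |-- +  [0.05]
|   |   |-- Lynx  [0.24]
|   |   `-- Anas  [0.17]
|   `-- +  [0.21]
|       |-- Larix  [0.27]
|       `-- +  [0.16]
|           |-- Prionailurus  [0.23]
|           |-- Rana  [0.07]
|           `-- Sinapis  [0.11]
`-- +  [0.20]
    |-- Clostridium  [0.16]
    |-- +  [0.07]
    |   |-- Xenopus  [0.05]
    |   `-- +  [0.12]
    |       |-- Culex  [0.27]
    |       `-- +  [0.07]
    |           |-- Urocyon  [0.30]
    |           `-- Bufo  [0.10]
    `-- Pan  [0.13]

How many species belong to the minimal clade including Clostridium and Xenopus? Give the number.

6

The MRCA of Clostridium and Xenopus is the node subtending (Clostridium,(Xenopus,(Culex,(Urocyon,Bufo))),Pan).
That clade contains 6 terminal taxa: Bufo, Clostridium, Culex, Pan, Urocyon, Xenopus.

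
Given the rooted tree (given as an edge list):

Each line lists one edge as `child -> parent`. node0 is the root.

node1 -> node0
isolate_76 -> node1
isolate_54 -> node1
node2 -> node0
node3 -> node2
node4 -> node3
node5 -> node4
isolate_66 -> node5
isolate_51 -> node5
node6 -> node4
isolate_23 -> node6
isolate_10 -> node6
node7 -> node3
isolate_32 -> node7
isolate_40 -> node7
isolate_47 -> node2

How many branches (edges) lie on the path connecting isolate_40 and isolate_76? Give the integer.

6

The MRCA of isolate_40 and isolate_76 is the root of the tree.
From isolate_40 up to that node: 4 branches. From isolate_76 up to the same node: 2 branches. Total: 4 + 2 = 6.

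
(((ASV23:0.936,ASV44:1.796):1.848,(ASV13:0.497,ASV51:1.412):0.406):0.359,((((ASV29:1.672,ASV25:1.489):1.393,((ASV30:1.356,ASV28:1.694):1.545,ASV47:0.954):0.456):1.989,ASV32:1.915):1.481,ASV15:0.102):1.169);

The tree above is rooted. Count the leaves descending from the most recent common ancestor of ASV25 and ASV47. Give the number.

5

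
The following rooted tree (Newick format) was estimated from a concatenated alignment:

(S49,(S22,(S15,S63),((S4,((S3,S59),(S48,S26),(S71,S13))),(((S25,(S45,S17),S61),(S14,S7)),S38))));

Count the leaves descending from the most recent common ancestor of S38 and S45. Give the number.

The MRCA of S38 and S45 is the node subtending (((S25,(S45,S17),S61),(S14,S7)),S38).
That clade contains 7 terminal taxa: S14, S17, S25, S38, S45, S61, S7.

7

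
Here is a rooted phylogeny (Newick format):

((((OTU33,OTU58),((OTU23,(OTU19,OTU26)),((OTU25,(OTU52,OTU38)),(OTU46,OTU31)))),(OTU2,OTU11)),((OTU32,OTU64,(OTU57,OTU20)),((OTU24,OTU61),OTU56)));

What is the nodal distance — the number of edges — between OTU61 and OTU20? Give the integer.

6

The MRCA of OTU61 and OTU20 is the node subtending ((OTU32,OTU64,(OTU57,OTU20)),((OTU24,OTU61),OTU56)).
From OTU61 up to that node: 3 branches. From OTU20 up to the same node: 3 branches. Total: 3 + 3 = 6.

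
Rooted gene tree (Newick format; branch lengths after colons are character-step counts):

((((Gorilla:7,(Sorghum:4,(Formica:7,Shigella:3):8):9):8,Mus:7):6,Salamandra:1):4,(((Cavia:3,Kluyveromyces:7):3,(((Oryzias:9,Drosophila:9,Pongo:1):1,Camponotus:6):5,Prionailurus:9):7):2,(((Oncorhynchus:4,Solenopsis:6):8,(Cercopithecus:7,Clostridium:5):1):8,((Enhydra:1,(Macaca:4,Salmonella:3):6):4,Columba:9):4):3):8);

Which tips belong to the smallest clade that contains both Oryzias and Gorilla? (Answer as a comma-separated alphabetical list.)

Camponotus, Cavia, Cercopithecus, Clostridium, Columba, Drosophila, Enhydra, Formica, Gorilla, Kluyveromyces, Macaca, Mus, Oncorhynchus, Oryzias, Pongo, Prionailurus, Salamandra, Salmonella, Shigella, Solenopsis, Sorghum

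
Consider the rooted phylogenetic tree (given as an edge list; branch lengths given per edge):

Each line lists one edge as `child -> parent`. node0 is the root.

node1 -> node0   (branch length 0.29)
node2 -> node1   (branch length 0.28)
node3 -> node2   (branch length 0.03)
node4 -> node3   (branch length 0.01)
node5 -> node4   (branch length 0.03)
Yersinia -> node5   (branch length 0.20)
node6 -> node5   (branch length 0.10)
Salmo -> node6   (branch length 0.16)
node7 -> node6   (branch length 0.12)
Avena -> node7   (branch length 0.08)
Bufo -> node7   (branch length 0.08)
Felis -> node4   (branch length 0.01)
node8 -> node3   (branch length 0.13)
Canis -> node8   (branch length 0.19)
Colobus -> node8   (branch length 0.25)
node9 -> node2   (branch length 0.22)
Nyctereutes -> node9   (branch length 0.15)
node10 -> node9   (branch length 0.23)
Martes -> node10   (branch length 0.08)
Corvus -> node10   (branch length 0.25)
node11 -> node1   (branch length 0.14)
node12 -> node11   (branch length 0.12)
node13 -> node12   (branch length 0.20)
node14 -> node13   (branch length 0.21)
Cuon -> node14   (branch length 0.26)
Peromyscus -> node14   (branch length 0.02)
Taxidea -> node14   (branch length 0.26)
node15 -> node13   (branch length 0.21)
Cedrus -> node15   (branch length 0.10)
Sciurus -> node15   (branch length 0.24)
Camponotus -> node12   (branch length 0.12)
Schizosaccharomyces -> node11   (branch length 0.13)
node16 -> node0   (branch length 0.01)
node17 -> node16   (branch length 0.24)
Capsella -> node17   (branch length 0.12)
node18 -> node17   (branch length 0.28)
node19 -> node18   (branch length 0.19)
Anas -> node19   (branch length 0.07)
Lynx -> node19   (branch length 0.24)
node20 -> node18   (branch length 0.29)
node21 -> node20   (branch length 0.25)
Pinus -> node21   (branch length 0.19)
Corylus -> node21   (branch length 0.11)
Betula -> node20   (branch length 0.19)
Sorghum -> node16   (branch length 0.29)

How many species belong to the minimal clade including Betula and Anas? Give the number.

The MRCA of Betula and Anas is the node subtending ((Anas,Lynx),((Pinus,Corylus),Betula)).
That clade contains 5 terminal taxa: Anas, Betula, Corylus, Lynx, Pinus.

5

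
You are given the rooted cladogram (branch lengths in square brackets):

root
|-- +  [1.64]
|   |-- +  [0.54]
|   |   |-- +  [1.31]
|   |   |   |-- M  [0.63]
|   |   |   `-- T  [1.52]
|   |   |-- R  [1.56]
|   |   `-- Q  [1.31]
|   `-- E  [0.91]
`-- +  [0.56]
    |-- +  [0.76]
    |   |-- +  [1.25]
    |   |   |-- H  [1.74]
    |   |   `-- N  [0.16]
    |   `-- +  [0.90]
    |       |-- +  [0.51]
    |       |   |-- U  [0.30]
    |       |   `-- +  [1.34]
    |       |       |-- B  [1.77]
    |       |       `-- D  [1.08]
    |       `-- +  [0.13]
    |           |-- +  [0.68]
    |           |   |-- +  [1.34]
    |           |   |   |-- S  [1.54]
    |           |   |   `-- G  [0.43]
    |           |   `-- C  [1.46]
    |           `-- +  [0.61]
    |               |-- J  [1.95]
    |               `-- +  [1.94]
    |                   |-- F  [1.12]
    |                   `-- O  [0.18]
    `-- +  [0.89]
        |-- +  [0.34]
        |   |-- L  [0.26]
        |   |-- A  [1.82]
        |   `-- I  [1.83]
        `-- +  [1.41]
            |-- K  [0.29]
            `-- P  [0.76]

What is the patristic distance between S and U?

4.50

The path runs S → … → MRCA → … → U; the MRCA is the node subtending ((U,(B,D)),(((S,G),C),(J,(F,O)))).
Branch lengths along that path: 1.54 + 1.34 + 0.68 + 0.13 + 0.51 + 0.30 = 4.50.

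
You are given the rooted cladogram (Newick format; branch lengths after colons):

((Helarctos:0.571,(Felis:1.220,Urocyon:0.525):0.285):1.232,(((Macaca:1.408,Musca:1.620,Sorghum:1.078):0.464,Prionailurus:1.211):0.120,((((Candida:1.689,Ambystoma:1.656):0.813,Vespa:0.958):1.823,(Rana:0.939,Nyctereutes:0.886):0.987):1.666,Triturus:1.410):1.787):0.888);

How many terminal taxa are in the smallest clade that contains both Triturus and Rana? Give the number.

The MRCA of Triturus and Rana is the node subtending ((((Candida,Ambystoma),Vespa),(Rana,Nyctereutes)),Triturus).
That clade contains 6 terminal taxa: Ambystoma, Candida, Nyctereutes, Rana, Triturus, Vespa.

6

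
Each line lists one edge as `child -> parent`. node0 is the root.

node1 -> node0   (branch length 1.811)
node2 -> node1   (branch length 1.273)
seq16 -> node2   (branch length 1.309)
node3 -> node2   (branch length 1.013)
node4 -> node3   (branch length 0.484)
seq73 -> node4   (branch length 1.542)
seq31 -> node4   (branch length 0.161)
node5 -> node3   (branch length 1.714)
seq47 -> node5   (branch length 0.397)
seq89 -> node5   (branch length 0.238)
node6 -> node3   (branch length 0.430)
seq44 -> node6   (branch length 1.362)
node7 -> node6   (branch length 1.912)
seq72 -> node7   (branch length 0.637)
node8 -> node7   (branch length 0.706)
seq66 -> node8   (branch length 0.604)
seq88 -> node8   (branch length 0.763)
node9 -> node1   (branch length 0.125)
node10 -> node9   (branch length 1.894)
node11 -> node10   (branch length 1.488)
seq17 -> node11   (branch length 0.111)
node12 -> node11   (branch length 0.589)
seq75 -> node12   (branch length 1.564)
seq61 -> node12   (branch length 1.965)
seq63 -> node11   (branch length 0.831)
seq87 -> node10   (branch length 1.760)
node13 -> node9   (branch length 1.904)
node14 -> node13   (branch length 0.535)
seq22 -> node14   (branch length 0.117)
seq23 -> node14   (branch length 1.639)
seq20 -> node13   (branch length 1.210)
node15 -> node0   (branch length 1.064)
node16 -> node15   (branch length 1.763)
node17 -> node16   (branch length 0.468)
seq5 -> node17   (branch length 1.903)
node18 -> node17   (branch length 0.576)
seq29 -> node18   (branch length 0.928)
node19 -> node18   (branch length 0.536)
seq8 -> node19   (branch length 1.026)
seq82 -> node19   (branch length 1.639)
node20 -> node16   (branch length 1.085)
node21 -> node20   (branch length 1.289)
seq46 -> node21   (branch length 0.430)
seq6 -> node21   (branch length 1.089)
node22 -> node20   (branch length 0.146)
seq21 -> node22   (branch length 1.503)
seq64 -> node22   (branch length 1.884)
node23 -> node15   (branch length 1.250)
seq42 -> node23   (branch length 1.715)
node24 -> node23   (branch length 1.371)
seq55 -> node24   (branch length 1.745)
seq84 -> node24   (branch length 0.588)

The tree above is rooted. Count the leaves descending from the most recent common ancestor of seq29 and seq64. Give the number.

8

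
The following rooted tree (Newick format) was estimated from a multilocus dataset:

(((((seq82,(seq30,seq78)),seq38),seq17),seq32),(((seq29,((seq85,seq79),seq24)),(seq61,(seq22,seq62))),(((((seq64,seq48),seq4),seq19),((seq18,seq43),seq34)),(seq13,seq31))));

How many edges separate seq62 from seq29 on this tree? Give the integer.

The MRCA of seq62 and seq29 is the node subtending ((seq29,((seq85,seq79),seq24)),(seq61,(seq22,seq62))).
From seq62 up to that node: 3 branches. From seq29 up to the same node: 2 branches. Total: 3 + 2 = 5.

5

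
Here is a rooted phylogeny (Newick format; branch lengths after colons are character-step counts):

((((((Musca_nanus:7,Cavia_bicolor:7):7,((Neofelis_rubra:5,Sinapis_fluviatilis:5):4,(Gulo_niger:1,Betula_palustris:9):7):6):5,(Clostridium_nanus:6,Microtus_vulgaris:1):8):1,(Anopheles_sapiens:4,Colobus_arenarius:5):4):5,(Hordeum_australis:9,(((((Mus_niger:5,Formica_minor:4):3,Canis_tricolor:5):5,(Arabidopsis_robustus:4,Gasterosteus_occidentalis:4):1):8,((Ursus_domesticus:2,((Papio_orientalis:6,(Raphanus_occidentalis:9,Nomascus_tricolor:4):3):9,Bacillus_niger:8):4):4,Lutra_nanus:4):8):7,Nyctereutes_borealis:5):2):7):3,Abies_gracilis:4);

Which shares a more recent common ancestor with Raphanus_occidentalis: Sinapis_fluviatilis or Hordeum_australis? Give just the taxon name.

The MRCA of Raphanus_occidentalis and Hordeum_australis subtends (Hordeum_australis,(((((Mus_niger,Formica_minor),Canis_tricolor),(Arabidopsis_robustus,Gasterosteus_occidentalis)),((Ursus_domesticus,((Papio_orientalis,(Raphanus_occidentalis,Nomascus_tricolor)),Bacillus_niger)),Lutra_nanus)),Nyctereutes_borealis)) (13 taxa).
The MRCA of Raphanus_occidentalis and Sinapis_fluviatilis subtends (((((Musca_nanus,Cavia_bicolor),((Neofelis_rubra,Sinapis_fluviatilis),(Gulo_niger,Betula_palustris))),(Clostridium_nanus,Microtus_vulgaris)),(Anopheles_sapiens,Colobus_arenarius)),(Hordeum_australis,(((((Mus_niger,Formica_minor),Canis_tricolor),(Arabidopsis_robustus,Gasterosteus_occidentalis)),((Ursus_domesticus,((Papio_orientalis,(Raphanus_occidentalis,Nomascus_tricolor)),Bacillus_niger)),Lutra_nanus)),Nyctereutes_borealis))) (23 taxa).
The first is nested inside the second, so Raphanus_occidentalis shares a more recent common ancestor with Hordeum_australis.

Hordeum_australis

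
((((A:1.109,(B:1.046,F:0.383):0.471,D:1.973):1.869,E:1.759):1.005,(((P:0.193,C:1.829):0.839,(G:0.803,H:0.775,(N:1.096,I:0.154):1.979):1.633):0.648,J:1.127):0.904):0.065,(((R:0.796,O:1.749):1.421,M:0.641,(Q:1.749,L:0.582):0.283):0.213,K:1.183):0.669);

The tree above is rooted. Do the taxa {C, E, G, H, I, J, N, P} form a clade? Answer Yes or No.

No

The MRCA of the listed taxa subtends (((A,(B,F),D),E),(((P,C),(G,H,(N,I))),J)).
That clade also contains A, B, D, F, which are not in the proposed group, so the group is not monophyletic.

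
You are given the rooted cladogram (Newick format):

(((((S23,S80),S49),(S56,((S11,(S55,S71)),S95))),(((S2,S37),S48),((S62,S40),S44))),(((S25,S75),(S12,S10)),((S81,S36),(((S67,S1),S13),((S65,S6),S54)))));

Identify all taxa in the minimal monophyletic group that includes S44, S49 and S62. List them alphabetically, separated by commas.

Tracing S44: it sits inside ((S62,S40),S44).
Tracing S49: it sits inside ((S23,S80),S49).
Tracing S62: it sits inside (S62,S40).
The smallest clade enclosing all 3 is ((((S23,S80),S49),(S56,((S11,(S55,S71)),S95))),(((S2,S37),S48),((S62,S40),S44))); the answer is its 14 terminal taxa in alphabetical order.

S11, S2, S23, S37, S40, S44, S48, S49, S55, S56, S62, S71, S80, S95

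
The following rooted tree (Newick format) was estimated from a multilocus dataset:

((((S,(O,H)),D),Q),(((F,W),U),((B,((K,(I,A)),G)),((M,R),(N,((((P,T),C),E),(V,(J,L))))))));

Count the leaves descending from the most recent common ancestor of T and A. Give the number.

15

The MRCA of T and A is the node subtending ((B,((K,(I,A)),G)),((M,R),(N,((((P,T),C),E),(V,(J,L)))))).
That clade contains 15 terminal taxa: A, B, C, E, G, I, J, K, L, M, N, P, R, T, V.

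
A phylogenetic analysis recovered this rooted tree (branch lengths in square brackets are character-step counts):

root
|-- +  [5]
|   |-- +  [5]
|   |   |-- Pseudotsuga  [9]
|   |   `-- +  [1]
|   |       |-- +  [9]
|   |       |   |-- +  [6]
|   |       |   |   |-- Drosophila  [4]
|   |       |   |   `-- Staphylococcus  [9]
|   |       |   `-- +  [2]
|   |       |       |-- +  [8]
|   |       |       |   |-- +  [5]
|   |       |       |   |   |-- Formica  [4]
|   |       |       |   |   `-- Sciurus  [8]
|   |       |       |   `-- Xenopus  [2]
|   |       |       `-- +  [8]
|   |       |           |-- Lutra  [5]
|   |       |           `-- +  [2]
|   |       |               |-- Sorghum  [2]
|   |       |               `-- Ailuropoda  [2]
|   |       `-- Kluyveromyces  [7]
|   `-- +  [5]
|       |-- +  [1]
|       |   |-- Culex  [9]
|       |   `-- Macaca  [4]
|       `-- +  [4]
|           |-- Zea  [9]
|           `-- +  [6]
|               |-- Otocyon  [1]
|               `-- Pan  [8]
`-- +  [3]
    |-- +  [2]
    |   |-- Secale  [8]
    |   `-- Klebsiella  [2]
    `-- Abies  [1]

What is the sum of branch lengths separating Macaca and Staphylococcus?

40

The path runs Macaca → … → MRCA → … → Staphylococcus; the MRCA is the node subtending ((Pseudotsuga,(((Drosophila,Staphylococcus),(((Formica,Sciurus),Xenopus),(Lutra,(Sorghum,Ailuropoda)))),Kluyveromyces)),((Culex,Macaca),(Zea,(Otocyon,Pan)))).
Branch lengths along that path: 4 + 1 + 5 + 5 + 1 + 9 + 6 + 9 = 40.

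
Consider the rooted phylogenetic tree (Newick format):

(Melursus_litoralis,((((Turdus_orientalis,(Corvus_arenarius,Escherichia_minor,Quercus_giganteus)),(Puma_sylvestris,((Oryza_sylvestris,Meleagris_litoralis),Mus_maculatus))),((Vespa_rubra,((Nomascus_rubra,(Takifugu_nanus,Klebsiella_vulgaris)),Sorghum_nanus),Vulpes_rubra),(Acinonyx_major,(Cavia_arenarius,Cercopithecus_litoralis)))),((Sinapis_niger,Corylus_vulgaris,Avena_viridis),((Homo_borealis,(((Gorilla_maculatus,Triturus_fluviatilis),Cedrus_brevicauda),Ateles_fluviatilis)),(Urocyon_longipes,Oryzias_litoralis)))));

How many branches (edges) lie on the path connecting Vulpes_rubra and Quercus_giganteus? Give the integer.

7

The MRCA of Vulpes_rubra and Quercus_giganteus is the node subtending (((Turdus_orientalis,(Corvus_arenarius,Escherichia_minor,Quercus_giganteus)),(Puma_sylvestris,((Oryza_sylvestris,Meleagris_litoralis),Mus_maculatus))),((Vespa_rubra,((Nomascus_rubra,(Takifugu_nanus,Klebsiella_vulgaris)),Sorghum_nanus),Vulpes_rubra),(Acinonyx_major,(Cavia_arenarius,Cercopithecus_litoralis)))).
From Vulpes_rubra up to that node: 3 branches. From Quercus_giganteus up to the same node: 4 branches. Total: 3 + 4 = 7.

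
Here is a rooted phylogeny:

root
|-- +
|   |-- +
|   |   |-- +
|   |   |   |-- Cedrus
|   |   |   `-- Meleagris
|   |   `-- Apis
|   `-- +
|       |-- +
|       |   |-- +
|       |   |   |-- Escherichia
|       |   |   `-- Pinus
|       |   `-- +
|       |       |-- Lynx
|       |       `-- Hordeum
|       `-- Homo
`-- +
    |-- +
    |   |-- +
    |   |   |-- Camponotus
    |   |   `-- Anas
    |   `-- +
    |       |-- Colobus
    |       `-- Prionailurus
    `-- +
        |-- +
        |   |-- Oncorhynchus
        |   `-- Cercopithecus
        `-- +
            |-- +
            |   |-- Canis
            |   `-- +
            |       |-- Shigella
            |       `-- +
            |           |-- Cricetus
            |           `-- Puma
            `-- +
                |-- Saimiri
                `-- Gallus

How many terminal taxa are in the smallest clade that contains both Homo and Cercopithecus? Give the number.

20

The MRCA of Homo and Cercopithecus is the root, so the clade is the entire tree.
That clade contains 20 terminal taxa: Anas, Apis, Camponotus, Canis, Cedrus, Cercopithecus, Colobus, Cricetus, Escherichia, Gallus, Homo, Hordeum, Lynx, Meleagris, Oncorhynchus, Pinus, Prionailurus, Puma, Saimiri, Shigella.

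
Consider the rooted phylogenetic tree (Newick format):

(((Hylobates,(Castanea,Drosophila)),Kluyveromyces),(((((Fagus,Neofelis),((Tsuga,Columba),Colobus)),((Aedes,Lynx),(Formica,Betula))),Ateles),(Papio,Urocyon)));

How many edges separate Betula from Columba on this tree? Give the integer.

The MRCA of Betula and Columba is the node subtending (((Fagus,Neofelis),((Tsuga,Columba),Colobus)),((Aedes,Lynx),(Formica,Betula))).
From Betula up to that node: 3 branches. From Columba up to the same node: 4 branches. Total: 3 + 4 = 7.

7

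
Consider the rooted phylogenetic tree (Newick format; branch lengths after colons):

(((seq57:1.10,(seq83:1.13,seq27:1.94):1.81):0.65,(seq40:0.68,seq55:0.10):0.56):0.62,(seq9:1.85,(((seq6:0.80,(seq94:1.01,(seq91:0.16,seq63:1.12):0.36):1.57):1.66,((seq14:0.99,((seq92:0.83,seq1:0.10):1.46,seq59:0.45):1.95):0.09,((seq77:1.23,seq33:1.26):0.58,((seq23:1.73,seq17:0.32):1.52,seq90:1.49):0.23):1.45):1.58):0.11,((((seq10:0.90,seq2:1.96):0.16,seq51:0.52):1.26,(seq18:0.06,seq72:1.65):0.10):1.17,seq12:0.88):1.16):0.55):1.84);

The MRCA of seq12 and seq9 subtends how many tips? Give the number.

20

The MRCA of seq12 and seq9 is the node subtending (seq9,(((seq6,(seq94,(seq91,seq63))),((seq14,((seq92,seq1),seq59)),((seq77,seq33),((seq23,seq17),seq90)))),((((seq10,seq2),seq51),(seq18,seq72)),seq12))).
That clade contains 20 terminal taxa: seq1, seq10, seq12, seq14, seq17, seq18, seq2, seq23, seq33, seq51, seq59, seq6, seq63, seq72, seq77, seq9, seq90, seq91, seq92, seq94.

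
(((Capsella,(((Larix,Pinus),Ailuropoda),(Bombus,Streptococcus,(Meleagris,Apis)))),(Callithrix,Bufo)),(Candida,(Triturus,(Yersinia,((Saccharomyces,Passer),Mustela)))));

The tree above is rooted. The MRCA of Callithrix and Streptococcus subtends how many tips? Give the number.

The MRCA of Callithrix and Streptococcus is the node subtending ((Capsella,(((Larix,Pinus),Ailuropoda),(Bombus,Streptococcus,(Meleagris,Apis)))),(Callithrix,Bufo)).
That clade contains 10 terminal taxa: Ailuropoda, Apis, Bombus, Bufo, Callithrix, Capsella, Larix, Meleagris, Pinus, Streptococcus.

10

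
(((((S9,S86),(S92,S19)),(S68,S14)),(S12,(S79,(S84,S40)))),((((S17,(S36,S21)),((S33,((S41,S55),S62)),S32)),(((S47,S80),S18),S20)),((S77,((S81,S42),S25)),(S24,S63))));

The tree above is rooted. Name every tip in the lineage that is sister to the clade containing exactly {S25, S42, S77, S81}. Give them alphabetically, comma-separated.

S24, S63

The clade containing exactly {S25, S42, S77, S81} attaches to the tree at the node subtending ((S77,((S81,S42),S25)),(S24,S63)).
The other lineage descending from that same node — the sister group — is (S24,S63); its 2 tips in alphabetical order are the answer.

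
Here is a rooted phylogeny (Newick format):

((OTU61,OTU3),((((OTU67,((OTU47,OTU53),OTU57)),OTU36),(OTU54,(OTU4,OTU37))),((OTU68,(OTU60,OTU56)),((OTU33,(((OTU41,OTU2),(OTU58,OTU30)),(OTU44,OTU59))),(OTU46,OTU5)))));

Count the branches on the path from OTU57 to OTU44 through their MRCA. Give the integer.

The MRCA of OTU57 and OTU44 is the node subtending ((((OTU67,((OTU47,OTU53),OTU57)),OTU36),(OTU54,(OTU4,OTU37))),((OTU68,(OTU60,OTU56)),((OTU33,(((OTU41,OTU2),(OTU58,OTU30)),(OTU44,OTU59))),(OTU46,OTU5)))).
From OTU57 up to that node: 5 branches. From OTU44 up to the same node: 6 branches. Total: 5 + 6 = 11.

11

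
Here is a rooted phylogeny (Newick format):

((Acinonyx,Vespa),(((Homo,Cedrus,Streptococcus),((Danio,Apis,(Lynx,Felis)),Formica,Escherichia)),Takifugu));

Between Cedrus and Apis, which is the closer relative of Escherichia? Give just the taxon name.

Apis

The MRCA of Escherichia and Apis subtends ((Danio,Apis,(Lynx,Felis)),Formica,Escherichia) (6 taxa).
The MRCA of Escherichia and Cedrus subtends ((Homo,Cedrus,Streptococcus),((Danio,Apis,(Lynx,Felis)),Formica,Escherichia)) (9 taxa).
The first is nested inside the second, so Escherichia shares a more recent common ancestor with Apis.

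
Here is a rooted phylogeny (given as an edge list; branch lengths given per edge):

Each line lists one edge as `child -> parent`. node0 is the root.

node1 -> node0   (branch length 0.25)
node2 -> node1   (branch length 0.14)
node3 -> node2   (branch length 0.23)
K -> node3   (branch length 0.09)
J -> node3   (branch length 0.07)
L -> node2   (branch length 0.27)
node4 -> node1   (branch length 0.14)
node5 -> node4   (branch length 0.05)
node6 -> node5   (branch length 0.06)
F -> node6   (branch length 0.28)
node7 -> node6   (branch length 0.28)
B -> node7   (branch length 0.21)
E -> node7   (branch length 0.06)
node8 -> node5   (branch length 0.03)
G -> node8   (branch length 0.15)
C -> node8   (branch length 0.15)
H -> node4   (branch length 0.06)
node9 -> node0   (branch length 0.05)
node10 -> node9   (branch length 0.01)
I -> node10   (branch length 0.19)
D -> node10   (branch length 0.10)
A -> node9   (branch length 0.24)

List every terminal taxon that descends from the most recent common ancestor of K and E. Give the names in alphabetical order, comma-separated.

Tracing K: it sits inside (K,J).
Tracing E: it sits inside (B,E).
The smallest clade enclosing both is (((K,J),L),(((F,(B,E)),(G,C)),H)); the answer is its 9 terminal taxa in alphabetical order.

B, C, E, F, G, H, J, K, L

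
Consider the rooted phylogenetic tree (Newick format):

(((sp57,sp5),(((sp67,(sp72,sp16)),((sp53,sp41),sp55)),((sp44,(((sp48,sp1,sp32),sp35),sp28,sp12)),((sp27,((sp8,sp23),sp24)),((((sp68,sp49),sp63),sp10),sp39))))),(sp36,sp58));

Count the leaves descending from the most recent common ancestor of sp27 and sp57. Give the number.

The MRCA of sp27 and sp57 is the node subtending ((sp57,sp5),(((sp67,(sp72,sp16)),((sp53,sp41),sp55)),((sp44,(((sp48,sp1,sp32),sp35),sp28,sp12)),((sp27,((sp8,sp23),sp24)),((((sp68,sp49),sp63),sp10),sp39))))).
That clade contains 24 terminal taxa: sp1, sp10, sp12, sp16, sp23, sp24, sp27, sp28, sp32, sp35, sp39, sp41, sp44, sp48, sp49, sp5, sp53, sp55, sp57, sp63, sp67, sp68, sp72, sp8.

24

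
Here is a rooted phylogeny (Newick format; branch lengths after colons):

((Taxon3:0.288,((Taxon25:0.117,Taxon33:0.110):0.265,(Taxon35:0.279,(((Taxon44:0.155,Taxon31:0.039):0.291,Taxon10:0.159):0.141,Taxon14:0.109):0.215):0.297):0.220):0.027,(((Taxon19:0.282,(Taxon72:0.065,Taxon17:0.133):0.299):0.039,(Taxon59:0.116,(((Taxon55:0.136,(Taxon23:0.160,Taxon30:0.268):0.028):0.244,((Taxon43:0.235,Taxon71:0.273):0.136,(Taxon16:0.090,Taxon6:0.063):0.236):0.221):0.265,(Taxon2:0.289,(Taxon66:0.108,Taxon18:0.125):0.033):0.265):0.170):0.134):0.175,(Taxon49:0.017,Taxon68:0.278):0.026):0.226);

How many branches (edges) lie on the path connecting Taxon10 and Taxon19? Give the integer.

The MRCA of Taxon10 and Taxon19 is the root of the tree.
From Taxon10 up to that node: 6 branches. From Taxon19 up to the same node: 4 branches. Total: 6 + 4 = 10.

10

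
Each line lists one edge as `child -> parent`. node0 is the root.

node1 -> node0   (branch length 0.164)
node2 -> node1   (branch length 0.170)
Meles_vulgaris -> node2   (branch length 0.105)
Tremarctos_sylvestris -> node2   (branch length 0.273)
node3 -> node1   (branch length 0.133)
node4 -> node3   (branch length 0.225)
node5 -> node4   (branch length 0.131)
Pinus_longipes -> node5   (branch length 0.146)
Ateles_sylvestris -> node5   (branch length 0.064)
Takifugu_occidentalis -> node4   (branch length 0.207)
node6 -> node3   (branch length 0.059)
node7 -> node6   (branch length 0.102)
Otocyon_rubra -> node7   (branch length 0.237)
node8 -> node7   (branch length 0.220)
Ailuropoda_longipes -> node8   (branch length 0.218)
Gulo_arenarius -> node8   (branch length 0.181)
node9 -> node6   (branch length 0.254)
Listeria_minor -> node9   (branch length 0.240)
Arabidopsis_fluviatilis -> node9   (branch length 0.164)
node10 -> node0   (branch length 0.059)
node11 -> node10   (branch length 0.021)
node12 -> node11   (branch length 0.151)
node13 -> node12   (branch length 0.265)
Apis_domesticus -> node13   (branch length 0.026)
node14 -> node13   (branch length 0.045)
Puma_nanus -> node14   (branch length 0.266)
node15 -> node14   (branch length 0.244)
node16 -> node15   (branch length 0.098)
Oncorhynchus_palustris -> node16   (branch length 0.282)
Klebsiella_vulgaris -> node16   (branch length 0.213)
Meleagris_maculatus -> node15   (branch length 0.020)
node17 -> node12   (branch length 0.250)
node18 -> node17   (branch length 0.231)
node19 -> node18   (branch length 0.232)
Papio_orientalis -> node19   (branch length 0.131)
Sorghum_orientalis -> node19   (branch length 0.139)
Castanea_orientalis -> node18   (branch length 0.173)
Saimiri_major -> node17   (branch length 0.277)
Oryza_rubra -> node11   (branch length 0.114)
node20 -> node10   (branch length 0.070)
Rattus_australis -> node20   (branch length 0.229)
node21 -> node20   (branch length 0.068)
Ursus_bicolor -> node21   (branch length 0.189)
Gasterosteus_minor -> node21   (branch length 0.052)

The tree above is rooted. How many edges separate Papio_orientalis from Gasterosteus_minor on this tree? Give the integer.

The MRCA of Papio_orientalis and Gasterosteus_minor is the node subtending ((((Apis_domesticus,(Puma_nanus,((Oncorhynchus_palustris,Klebsiella_vulgaris),Meleagris_maculatus))),(((Papio_orientalis,Sorghum_orientalis),Castanea_orientalis),Saimiri_major)),Oryza_rubra),(Rattus_australis,(Ursus_bicolor,Gasterosteus_minor))).
From Papio_orientalis up to that node: 6 branches. From Gasterosteus_minor up to the same node: 3 branches. Total: 6 + 3 = 9.

9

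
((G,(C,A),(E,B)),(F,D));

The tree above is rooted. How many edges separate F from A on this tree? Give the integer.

5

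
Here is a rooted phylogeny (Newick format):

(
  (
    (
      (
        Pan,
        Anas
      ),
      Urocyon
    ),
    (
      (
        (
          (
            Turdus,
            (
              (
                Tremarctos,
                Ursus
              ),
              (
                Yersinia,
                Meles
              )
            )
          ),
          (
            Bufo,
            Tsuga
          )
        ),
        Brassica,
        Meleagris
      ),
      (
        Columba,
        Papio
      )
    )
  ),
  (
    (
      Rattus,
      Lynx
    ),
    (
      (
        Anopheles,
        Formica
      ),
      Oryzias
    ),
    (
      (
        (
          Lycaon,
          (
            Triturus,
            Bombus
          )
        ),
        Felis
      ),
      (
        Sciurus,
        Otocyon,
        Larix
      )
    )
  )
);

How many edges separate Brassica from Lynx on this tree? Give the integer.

7

The MRCA of Brassica and Lynx is the root of the tree.
From Brassica up to that node: 4 branches. From Lynx up to the same node: 3 branches. Total: 4 + 3 = 7.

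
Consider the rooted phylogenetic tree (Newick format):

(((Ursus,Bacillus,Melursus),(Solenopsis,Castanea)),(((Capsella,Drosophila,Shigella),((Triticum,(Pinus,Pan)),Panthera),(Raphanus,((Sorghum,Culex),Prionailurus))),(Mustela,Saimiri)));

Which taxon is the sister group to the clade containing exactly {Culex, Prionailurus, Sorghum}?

The clade containing exactly {Culex, Prionailurus, Sorghum} attaches to the tree at the node subtending (Raphanus,((Sorghum,Culex),Prionailurus)).
The other lineage descending from that same node — the sister group — is the single tip Raphanus.

Raphanus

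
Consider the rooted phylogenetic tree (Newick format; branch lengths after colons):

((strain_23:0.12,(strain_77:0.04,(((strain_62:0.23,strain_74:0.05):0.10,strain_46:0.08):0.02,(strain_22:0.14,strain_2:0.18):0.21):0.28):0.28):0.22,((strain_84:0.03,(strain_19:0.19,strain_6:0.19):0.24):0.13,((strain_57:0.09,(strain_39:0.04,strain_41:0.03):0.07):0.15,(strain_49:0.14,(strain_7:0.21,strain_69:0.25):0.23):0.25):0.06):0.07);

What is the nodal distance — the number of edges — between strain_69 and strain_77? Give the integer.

8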